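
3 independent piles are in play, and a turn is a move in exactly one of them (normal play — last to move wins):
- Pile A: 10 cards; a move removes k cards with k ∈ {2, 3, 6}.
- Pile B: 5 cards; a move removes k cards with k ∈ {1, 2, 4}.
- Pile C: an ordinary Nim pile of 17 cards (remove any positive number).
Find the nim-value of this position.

19

For pile A, compute g(0), g(1), … with moves {2, 3, 6}:
k:     0  1  2  3  4  5  6  7  8  9 10
g(k):  0  0  1  1  2  0  3  1  2  0  0
So g(10) = 0.
Build the Grundy sequence for pile B with g(k) = mex{g(k−s) : s ∈ {1, 2, 4}, s ≤ k}:
g(0) = mex{} = 0
g(1) = mex{0} = 1
g(2) = mex{0,1} = 2
g(3) = mex{1,2} = 0
g(4) = mex{0,2} = 1
g(5) = mex{0,1} = 2
So g(5) = 2.
Pile C is a plain Nim pile of size 17, so its Grundy value is 17.
By the Sprague-Grundy theorem, the Grundy value of a sum of independent games is the XOR of the component values.
Combined value = 0 ⊕ 2 ⊕ 17 = 19.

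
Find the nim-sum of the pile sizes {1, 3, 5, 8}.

15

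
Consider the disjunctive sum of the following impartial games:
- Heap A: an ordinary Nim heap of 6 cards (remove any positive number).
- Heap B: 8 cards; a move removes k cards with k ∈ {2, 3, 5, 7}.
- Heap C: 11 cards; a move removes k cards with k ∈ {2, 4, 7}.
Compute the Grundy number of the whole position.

3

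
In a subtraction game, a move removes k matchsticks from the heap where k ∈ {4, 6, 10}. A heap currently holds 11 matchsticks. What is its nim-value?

Compute g(0), g(1), … for moves {4, 6, 10}:
k:     0  1  2  3  4  5  6  7  8  9 10 11
g(k):  0  0  0  0  1  1  1  1  2  2  2  2
So g(11) = 2.

2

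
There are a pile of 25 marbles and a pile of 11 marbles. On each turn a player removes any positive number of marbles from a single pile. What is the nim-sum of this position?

18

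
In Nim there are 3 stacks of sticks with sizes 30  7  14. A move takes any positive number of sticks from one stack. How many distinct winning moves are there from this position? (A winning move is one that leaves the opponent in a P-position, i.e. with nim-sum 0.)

Write each in binary and XOR column by column:
  11110  (30)
  00111  (7)
  01110  (14)
  -----
  10111  (23)
The overall nim-sum is X = 23. A stack of size p has a winning move iff p XOR X < p (reduce it to p XOR X).
  30: 30 XOR 23 = 9 < 30 — winning move (to 9).
  7: 7 XOR 23 = 16 ≥ 7 — no move.
  14: 14 XOR 23 = 25 ≥ 14 — no move.
That gives 1 winning move.

1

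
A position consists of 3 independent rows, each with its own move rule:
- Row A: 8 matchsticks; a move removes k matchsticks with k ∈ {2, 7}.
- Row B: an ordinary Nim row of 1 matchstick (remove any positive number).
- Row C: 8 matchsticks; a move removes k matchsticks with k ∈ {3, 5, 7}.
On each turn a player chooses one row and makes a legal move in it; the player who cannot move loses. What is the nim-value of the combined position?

1

Grundy values for row A (subtraction set {2, 7}):
k:     0  1  2  3  4  5  6  7  8
g(k):  0  0  1  1  0  0  1  1  2
So g(8) = 2.
Row B is a plain Nim row of size 1, so its Grundy value is 1.
Build the Grundy sequence for row C with g(k) = mex{g(k−s) : s ∈ {3, 5, 7}, s ≤ k}:
k:     0  1  2  3  4  5  6  7  8
g(k):  0  0  0  1  1  1  2  2  2
So g(8) = 2.
The value of a disjunctive sum is the nim-sum of the parts.
Combined value = 2 ⊕ 1 ⊕ 2 = 1.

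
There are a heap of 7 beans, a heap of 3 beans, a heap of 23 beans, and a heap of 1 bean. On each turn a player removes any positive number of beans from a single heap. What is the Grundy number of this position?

Compute the nim-sum pairwise:
7 XOR 3 = 4
4 XOR 23 = 19
19 XOR 1 = 18

18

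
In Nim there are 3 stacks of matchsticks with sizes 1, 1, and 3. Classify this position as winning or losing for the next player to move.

Winning position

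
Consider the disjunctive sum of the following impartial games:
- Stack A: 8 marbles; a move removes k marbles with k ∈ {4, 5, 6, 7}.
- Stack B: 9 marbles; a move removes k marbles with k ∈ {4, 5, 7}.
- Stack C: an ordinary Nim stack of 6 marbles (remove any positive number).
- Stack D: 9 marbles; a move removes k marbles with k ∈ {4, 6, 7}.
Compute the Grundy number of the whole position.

4

For stack A, compute g(0), g(1), … with moves {4, 5, 6, 7}:
k:     0  1  2  3  4  5  6  7  8
g(k):  0  0  0  0  1  1  1  1  2
So g(8) = 2.
Build the Grundy sequence for stack B with g(k) = mex{g(k−s) : s ∈ {4, 5, 7}, s ≤ k}:
g(0) = mex{} = 0
g(1) = mex{} = 0
g(2) = mex{} = 0
g(3) = mex{} = 0
g(4) = mex{0} = 1
g(5) = mex{0} = 1
g(6) = mex{0} = 1
g(7) = mex{0} = 1
g(8) = mex{0,1} = 2
g(9) = mex{0,1} = 2
So g(9) = 2.
Stack C is a plain Nim stack of size 6, so its Grundy value is 6.
Build the Grundy sequence for stack D with g(k) = mex{g(k−s) : s ∈ {4, 6, 7}, s ≤ k}:
g(0) = mex{} = 0
g(1) = mex{} = 0
g(2) = mex{} = 0
g(3) = mex{} = 0
g(4) = mex{0} = 1
g(5) = mex{0} = 1
g(6) = mex{0} = 1
g(7) = mex{0} = 1
g(8) = mex{0,1} = 2
g(9) = mex{0,1} = 2
So g(9) = 2.
The value of a disjunctive sum is the nim-sum of the parts.
Combined value = 2 XOR 2 XOR 6 XOR 2 = 4.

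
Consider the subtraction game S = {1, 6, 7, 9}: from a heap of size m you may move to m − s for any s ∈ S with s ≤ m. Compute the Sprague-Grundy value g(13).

1

Grundy values for subtraction set {1, 6, 7, 9}:
k:     0  1  2  3  4  5  6  7  8  9 10 11 12 13
g(k):  0  1  0  1  0  1  2  3  2  3  2  3  0  1
So g(13) = 1.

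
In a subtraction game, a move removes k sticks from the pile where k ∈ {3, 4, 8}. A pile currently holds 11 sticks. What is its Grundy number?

3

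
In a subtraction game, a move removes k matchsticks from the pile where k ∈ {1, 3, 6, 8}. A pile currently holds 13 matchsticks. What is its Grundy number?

0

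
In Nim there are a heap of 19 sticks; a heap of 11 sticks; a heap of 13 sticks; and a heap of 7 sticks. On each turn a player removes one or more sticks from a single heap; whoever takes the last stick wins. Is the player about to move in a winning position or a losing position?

Winning position

Nim-sum: 19 XOR 11 XOR 13 XOR 7 = 18.
The nim-sum is 18 ≠ 0, so this is an N-position: the player to move can win.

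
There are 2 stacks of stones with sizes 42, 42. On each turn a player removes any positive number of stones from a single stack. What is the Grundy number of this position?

0

Nim-sum: 42 ^ 42 = 0.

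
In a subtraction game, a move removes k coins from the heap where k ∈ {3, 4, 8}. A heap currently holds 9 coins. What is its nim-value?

Compute g(0), g(1), … for moves {3, 4, 8}:
k:     0  1  2  3  4  5  6  7  8  9
g(k):  0  0  0  1  1  1  2  0  2  3
So g(9) = 3.

3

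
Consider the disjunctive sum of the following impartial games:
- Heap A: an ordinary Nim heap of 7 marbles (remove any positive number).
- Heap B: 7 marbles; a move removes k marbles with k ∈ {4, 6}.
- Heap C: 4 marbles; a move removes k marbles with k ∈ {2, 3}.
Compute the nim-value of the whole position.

Heap A is a plain Nim heap of size 7, so its Grundy value is 7.
For heap B, compute g(0), g(1), … with moves {4, 6}:
k:     0  1  2  3  4  5  6  7
g(k):  0  0  0  0  1  1  1  1
So g(7) = 1.
For heap C, compute g(0), g(1), … with moves {2, 3}:
g(0) = mex{} = 0
g(1) = mex{} = 0
g(2) = mex{0} = 1
g(3) = mex{0} = 1
g(4) = mex{0,1} = 2
So g(4) = 2.
By the Sprague-Grundy theorem, the Grundy value of a sum of independent games is the XOR of the component values.
Combined value = 7 ⊕ 1 ⊕ 2 = 4.

4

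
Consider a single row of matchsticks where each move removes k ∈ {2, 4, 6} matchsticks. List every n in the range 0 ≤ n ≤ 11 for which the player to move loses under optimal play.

Grundy values for subtraction set {2, 4, 6}:
g(0) = mex{} = 0
g(1) = mex{} = 0
g(2) = mex{0} = 1
g(3) = mex{0} = 1
g(4) = mex{0,1} = 2
g(5) = mex{0,1} = 2
g(6) = mex{0,1,2} = 3
g(7) = mex{0,1,2} = 3
g(8) = mex{1,2,3} = 0
g(9) = mex{1,2,3} = 0
g(10) = mex{0,2,3} = 1
g(11) = mex{0,2,3} = 1
The P-positions (g = 0) in 0..11 are 0, 1, 8, 9.

0, 1, 8, 9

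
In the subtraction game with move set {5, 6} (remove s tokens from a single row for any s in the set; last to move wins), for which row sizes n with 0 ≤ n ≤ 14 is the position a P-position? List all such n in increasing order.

Build the Grundy sequence with g(k) = mex{g(k−s) : s ∈ {5, 6}, s ≤ k}:
k:     0  1  2  3  4  5  6  7  8  9 10 11 12 13 14
g(k):  0  0  0  0  0  1  1  1  1  1  2  0  0  0  0
The P-positions (g = 0) in 0..14 are 0, 1, 2, 3, 4, 11, 12, 13, 14.

0, 1, 2, 3, 4, 11, 12, 13, 14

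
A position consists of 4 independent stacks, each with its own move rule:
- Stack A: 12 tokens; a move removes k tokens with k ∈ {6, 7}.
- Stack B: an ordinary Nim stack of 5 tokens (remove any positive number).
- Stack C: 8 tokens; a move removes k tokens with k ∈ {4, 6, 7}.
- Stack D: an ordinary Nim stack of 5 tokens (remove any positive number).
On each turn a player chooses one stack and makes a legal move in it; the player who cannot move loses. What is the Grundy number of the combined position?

0

Grundy values for stack A (subtraction set {6, 7}):
g(0) = mex{} = 0
g(1) = mex{} = 0
g(2) = mex{} = 0
g(3) = mex{} = 0
g(4) = mex{} = 0
g(5) = mex{} = 0
g(6) = mex{0} = 1
g(7) = mex{0} = 1
g(8) = mex{0} = 1
g(9) = mex{0} = 1
g(10) = mex{0} = 1
g(11) = mex{0} = 1
g(12) = mex{0,1} = 2
So g(12) = 2.
Stack B is a plain Nim stack of size 5, so its Grundy value is 5.
For stack C, compute g(0), g(1), … with moves {4, 6, 7}:
k:     0  1  2  3  4  5  6  7  8
g(k):  0  0  0  0  1  1  1  1  2
So g(8) = 2.
Stack D is a plain Nim stack of size 5, so its Grundy value is 5.
By the Sprague-Grundy theorem, the Grundy value of a sum of independent games is the XOR of the component values.
Combined value = 2 XOR 5 XOR 2 XOR 5 = 0.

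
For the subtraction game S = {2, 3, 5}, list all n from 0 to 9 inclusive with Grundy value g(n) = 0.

0, 1, 7, 8

Grundy values for subtraction set {2, 3, 5}:
k:     0  1  2  3  4  5  6  7  8  9
g(k):  0  0  1  1  2  2  3  0  0  1
The P-positions (g = 0) in 0..9 are 0, 1, 7, 8.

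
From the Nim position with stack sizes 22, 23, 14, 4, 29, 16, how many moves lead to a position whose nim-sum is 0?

5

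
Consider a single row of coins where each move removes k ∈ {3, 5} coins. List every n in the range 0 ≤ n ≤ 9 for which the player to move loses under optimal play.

0, 1, 2, 8, 9

Compute g(0), g(1), … for moves {3, 5}:
k:     0  1  2  3  4  5  6  7  8  9
g(k):  0  0  0  1  1  1  2  2  0  0
The P-positions (g = 0) in 0..9 are 0, 1, 2, 8, 9.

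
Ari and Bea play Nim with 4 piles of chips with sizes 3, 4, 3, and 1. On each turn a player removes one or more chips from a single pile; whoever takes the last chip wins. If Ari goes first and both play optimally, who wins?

Write each in binary and XOR column by column:
  011  (3)
  100  (4)
  011  (3)
  001  (1)
  ---
  101  (5)
The nim-sum is 5 ≠ 0, so this is an N-position: the player to move can win; Ari has a winning move.

Ari wins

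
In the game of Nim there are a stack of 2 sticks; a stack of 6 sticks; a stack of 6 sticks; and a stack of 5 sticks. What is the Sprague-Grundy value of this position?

Bitwise XOR of the heap sizes:
  010  (2)
  110  (6)
  110  (6)
  101  (5)
  ---
  111  (7)

7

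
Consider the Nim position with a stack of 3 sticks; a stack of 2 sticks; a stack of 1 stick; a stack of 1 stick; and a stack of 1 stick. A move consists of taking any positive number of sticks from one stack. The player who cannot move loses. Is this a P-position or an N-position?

In binary:
  11  (3)
  10  (2)
  01  (1)
  01  (1)
  01  (1)
  --
  00  (0)
The nim-sum is 0, so this is a P-position: the player to move is in a losing position under optimal play.

P-position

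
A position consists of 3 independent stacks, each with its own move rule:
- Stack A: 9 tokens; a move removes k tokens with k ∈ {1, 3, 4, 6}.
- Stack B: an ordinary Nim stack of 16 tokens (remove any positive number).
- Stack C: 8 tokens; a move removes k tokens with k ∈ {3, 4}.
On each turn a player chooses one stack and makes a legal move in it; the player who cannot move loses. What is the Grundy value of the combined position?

16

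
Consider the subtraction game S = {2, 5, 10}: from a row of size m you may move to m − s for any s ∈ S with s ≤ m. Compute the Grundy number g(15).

Compute g(0), g(1), … for moves {2, 5, 10}:
k:     0  1  2  3  4  5  6  7  8  9 10 11 12 13 14 15
g(k):  0  0  1  1  0  2  1  0  0  1  1  2  2  3  3  0
So g(15) = 0.

0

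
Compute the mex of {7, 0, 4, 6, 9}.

0 is in the set but 1 is not, so the mex is 1.

1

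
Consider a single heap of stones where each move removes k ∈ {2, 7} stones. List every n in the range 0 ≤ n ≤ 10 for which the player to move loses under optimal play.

Grundy values for subtraction set {2, 7}:
k:     0  1  2  3  4  5  6  7  8  9 10
g(k):  0  0  1  1  0  0  1  1  2  0  0
The P-positions (g = 0) in 0..10 are 0, 1, 4, 5, 9, 10.

0, 1, 4, 5, 9, 10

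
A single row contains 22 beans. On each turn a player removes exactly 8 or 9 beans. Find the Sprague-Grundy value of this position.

Compute g(0), g(1), … for moves {8, 9}:
k:     0  1  2  3  4  5  6  7  8  9 10 11 12 13 14 15 16 17 18 19 20 21 22
g(k):  0  0  0  0  0  0  0  0  1  1  1  1  1  1  1  1  2  0  0  0  0  0  0
So g(22) = 0.

0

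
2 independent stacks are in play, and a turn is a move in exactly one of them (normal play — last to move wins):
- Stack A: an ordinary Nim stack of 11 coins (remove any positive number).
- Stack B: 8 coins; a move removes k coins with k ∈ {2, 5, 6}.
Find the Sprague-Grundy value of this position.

Stack A is a plain Nim stack of size 11, so its Grundy value is 11.
Build the Grundy sequence for stack B with g(k) = mex{g(k−s) : s ∈ {2, 5, 6}, s ≤ k}:
g(0) = mex{} = 0
g(1) = mex{} = 0
g(2) = mex{0} = 1
g(3) = mex{0} = 1
g(4) = mex{1} = 0
g(5) = mex{0,1} = 2
g(6) = mex{0} = 1
g(7) = mex{0,1,2} = 3
g(8) = mex{1} = 0
So g(8) = 0.
The value of a disjunctive sum is the nim-sum of the parts.
Combined value = 11 XOR 0 = 11.

11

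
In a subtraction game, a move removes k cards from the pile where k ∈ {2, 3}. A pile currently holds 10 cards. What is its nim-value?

0

Compute g(0), g(1), … for moves {2, 3}:
k:     0  1  2  3  4  5  6  7  8  9 10
g(k):  0  0  1  1  2  0  0  1  1  2  0
So g(10) = 0.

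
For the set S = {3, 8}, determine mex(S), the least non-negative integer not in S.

0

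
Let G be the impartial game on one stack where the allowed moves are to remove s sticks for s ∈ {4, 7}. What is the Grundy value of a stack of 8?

Compute g(0), g(1), … for moves {4, 7}:
g(0) = mex{} = 0
g(1) = mex{} = 0
g(2) = mex{} = 0
g(3) = mex{} = 0
g(4) = mex{0} = 1
g(5) = mex{0} = 1
g(6) = mex{0} = 1
g(7) = mex{0} = 1
g(8) = mex{0,1} = 2
So g(8) = 2.

2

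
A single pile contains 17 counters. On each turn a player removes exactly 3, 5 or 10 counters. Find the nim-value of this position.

0

Build the Grundy sequence with g(k) = mex{g(k−s) : s ∈ {3, 5, 10}, s ≤ k}:
k:     0  1  2  3  4  5  6  7  8  9 10 11 12 13 14 15 16 17
g(k):  0  0  0  1  1  1  2  2  0  0  3  1  1  2  2  0  0  0
So g(17) = 0.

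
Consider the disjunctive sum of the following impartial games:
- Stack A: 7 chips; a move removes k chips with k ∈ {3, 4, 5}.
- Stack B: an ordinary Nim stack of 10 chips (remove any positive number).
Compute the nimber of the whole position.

8

Grundy values for stack A (subtraction set {3, 4, 5}):
g(0) = mex{} = 0
g(1) = mex{} = 0
g(2) = mex{} = 0
g(3) = mex{0} = 1
g(4) = mex{0} = 1
g(5) = mex{0} = 1
g(6) = mex{0,1} = 2
g(7) = mex{0,1} = 2
So g(7) = 2.
Stack B is a plain Nim stack of size 10, so its Grundy value is 10.
The value of a disjunctive sum is the nim-sum of the parts.
Combined value = 2 XOR 10 = 8.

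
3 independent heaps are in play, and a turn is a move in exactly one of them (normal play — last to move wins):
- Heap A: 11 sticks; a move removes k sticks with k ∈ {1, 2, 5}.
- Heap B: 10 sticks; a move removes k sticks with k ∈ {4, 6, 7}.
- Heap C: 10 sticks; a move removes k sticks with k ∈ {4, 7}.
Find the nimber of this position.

Grundy values for heap A (subtraction set {1, 2, 5}):
k:     0  1  2  3  4  5  6  7  8  9 10 11
g(k):  0  1  2  0  1  2  0  1  2  0  1  2
So g(11) = 2.
Build the Grundy sequence for heap B with g(k) = mex{g(k−s) : s ∈ {4, 6, 7}, s ≤ k}:
g(0) = mex{} = 0
g(1) = mex{} = 0
g(2) = mex{} = 0
g(3) = mex{} = 0
g(4) = mex{0} = 1
g(5) = mex{0} = 1
g(6) = mex{0} = 1
g(7) = mex{0} = 1
g(8) = mex{0,1} = 2
g(9) = mex{0,1} = 2
g(10) = mex{0,1} = 2
So g(10) = 2.
Build the Grundy sequence for heap C with g(k) = mex{g(k−s) : s ∈ {4, 7}, s ≤ k}:
k:     0  1  2  3  4  5  6  7  8  9 10
g(k):  0  0  0  0  1  1  1  1  2  2  2
So g(10) = 2.
By the Sprague-Grundy theorem, the Grundy value of a sum of independent games is the XOR of the component values.
Combined value = 2 XOR 2 XOR 2 = 2.

2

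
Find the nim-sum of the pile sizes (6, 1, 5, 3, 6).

In binary:
  110  (6)
  001  (1)
  101  (5)
  011  (3)
  110  (6)
  ---
  111  (7)

7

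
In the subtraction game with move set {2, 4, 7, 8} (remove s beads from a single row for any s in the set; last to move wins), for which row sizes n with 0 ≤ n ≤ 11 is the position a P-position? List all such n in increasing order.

Build the Grundy sequence with g(k) = mex{g(k−s) : s ∈ {2, 4, 7, 8}, s ≤ k}:
g(0) = mex{} = 0
g(1) = mex{} = 0
g(2) = mex{0} = 1
g(3) = mex{0} = 1
g(4) = mex{0,1} = 2
g(5) = mex{0,1} = 2
g(6) = mex{1,2} = 0
g(7) = mex{0,1,2} = 3
g(8) = mex{0,2} = 1
g(9) = mex{0,1,2,3} = 4
g(10) = mex{0,1} = 2
g(11) = mex{1,2,3,4} = 0
The P-positions (g = 0) in 0..11 are 0, 1, 6, 11.

0, 1, 6, 11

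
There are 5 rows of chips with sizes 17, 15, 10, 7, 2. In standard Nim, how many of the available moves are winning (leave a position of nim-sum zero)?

Compute the nim-sum pairwise:
17 ⊕ 15 = 30
30 ⊕ 10 = 20
20 ⊕ 7 = 19
19 ⊕ 2 = 17
The overall nim-sum is X = 17. A row of size p has a winning move iff p XOR X < p (reduce it to p XOR X).
  17: 17 XOR 17 = 0 < 17 — winning move (to 0).
  15: 15 XOR 17 = 30 ≥ 15 — no move.
  10: 10 XOR 17 = 27 ≥ 10 — no move.
  7: 7 XOR 17 = 22 ≥ 7 — no move.
  2: 2 XOR 17 = 19 ≥ 2 — no move.
That gives 1 winning move.

1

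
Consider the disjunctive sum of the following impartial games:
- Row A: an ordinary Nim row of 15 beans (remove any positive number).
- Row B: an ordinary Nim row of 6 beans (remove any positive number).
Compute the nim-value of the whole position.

Row A is a plain Nim row of size 15, so its Grundy value is 15.
Row B is a plain Nim row of size 6, so its Grundy value is 6.
By the Sprague-Grundy theorem, the Grundy value of a sum of independent games is the XOR of the component values.
Combined value = 15 ⊕ 6 = 9.

9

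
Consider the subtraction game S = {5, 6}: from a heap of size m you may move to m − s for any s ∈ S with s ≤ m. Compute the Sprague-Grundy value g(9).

1

Build the Grundy sequence with g(k) = mex{g(k−s) : s ∈ {5, 6}, s ≤ k}:
k:     0  1  2  3  4  5  6  7  8  9
g(k):  0  0  0  0  0  1  1  1  1  1
So g(9) = 1.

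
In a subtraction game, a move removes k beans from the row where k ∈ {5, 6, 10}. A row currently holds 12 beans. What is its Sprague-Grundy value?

2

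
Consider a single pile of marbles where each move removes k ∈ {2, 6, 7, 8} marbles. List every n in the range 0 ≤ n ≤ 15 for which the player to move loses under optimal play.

0, 1, 4, 5, 14, 15

Compute g(0), g(1), … for moves {2, 6, 7, 8}:
k:     0  1  2  3  4  5  6  7  8  9 10 11 12 13 14 15
g(k):  0  0  1  1  0  0  1  1  2  2  3  3  2  2  0  0
The P-positions (g = 0) in 0..15 are 0, 1, 4, 5, 14, 15.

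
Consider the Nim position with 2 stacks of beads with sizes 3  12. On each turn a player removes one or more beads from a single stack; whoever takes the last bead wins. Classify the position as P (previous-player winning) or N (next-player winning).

N-position

Compute the nim-sum pairwise:
3 ⊕ 12 = 15
The nim-sum is 15 ≠ 0, so this is an N-position: the player to move can win.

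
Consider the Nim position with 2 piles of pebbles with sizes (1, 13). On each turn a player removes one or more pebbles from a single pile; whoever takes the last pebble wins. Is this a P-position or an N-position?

Bitwise XOR of the heap sizes:
  0001  (1)
  1101  (13)
  ----
  1100  (12)
The nim-sum is 12 ≠ 0, so this is an N-position: the player to move can win.

N-position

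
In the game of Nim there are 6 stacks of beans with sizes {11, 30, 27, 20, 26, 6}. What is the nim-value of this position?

Compute the nim-sum pairwise:
11 ^ 30 = 21
21 ^ 27 = 14
14 ^ 20 = 26
26 ^ 26 = 0
0 ^ 6 = 6

6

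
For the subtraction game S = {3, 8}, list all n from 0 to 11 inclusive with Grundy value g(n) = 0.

0, 1, 2, 6, 7, 11

Grundy values for subtraction set {3, 8}:
g(0) = mex{} = 0
g(1) = mex{} = 0
g(2) = mex{} = 0
g(3) = mex{0} = 1
g(4) = mex{0} = 1
g(5) = mex{0} = 1
g(6) = mex{1} = 0
g(7) = mex{1} = 0
g(8) = mex{0,1} = 2
g(9) = mex{0} = 1
g(10) = mex{0} = 1
g(11) = mex{1,2} = 0
The P-positions (g = 0) in 0..11 are 0, 1, 2, 6, 7, 11.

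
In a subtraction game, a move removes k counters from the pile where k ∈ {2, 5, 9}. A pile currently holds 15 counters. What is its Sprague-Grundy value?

0

Build the Grundy sequence with g(k) = mex{g(k−s) : s ∈ {2, 5, 9}, s ≤ k}:
k:     0  1  2  3  4  5  6  7  8  9 10 11 12 13 14 15
g(k):  0  0  1  1  0  2  1  0  0  1  1  0  2  1  0  0
So g(15) = 0.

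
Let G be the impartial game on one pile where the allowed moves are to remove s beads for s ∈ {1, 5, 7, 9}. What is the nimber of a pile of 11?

1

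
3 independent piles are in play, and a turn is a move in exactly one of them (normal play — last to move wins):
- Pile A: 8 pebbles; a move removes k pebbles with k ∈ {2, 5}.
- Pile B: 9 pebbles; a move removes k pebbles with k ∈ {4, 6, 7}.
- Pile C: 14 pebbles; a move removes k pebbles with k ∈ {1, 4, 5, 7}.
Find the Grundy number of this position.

0

For pile A, compute g(0), g(1), … with moves {2, 5}:
k:     0  1  2  3  4  5  6  7  8
g(k):  0  0  1  1  0  2  1  0  0
So g(8) = 0.
For pile B, compute g(0), g(1), … with moves {4, 6, 7}:
g(0) = mex{} = 0
g(1) = mex{} = 0
g(2) = mex{} = 0
g(3) = mex{} = 0
g(4) = mex{0} = 1
g(5) = mex{0} = 1
g(6) = mex{0} = 1
g(7) = mex{0} = 1
g(8) = mex{0,1} = 2
g(9) = mex{0,1} = 2
So g(9) = 2.
For pile C, compute g(0), g(1), … with moves {1, 4, 5, 7}:
g(0) = mex{} = 0
g(1) = mex{0} = 1
g(2) = mex{1} = 0
g(3) = mex{0} = 1
g(4) = mex{0,1} = 2
g(5) = mex{0,1,2} = 3
g(6) = mex{0,1,3} = 2
g(7) = mex{0,1,2} = 3
g(8) = mex{1,2,3} = 0
g(9) = mex{0,2,3} = 1
g(10) = mex{1,2,3} = 0
g(11) = mex{0,2,3} = 1
g(12) = mex{0,1,3} = 2
g(13) = mex{0,1,2} = 3
g(14) = mex{0,1,3} = 2
So g(14) = 2.
By the Sprague-Grundy theorem, the Grundy value of a sum of independent games is the XOR of the component values.
Combined value = 0 ⊕ 2 ⊕ 2 = 0.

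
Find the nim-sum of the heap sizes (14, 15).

Compute the nim-sum pairwise:
14 ⊕ 15 = 1

1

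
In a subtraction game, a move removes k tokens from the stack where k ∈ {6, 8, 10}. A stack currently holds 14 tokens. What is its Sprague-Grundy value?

Build the Grundy sequence with g(k) = mex{g(k−s) : s ∈ {6, 8, 10}, s ≤ k}:
g(0) = mex{} = 0
g(1) = mex{} = 0
g(2) = mex{} = 0
g(3) = mex{} = 0
g(4) = mex{} = 0
g(5) = mex{} = 0
g(6) = mex{0} = 1
g(7) = mex{0} = 1
g(8) = mex{0} = 1
g(9) = mex{0} = 1
g(10) = mex{0} = 1
g(11) = mex{0} = 1
g(12) = mex{0,1} = 2
g(13) = mex{0,1} = 2
g(14) = mex{0,1} = 2
So g(14) = 2.

2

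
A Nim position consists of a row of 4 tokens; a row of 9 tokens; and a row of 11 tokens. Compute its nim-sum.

Nim-sum: 4 XOR 9 XOR 11 = 6.

6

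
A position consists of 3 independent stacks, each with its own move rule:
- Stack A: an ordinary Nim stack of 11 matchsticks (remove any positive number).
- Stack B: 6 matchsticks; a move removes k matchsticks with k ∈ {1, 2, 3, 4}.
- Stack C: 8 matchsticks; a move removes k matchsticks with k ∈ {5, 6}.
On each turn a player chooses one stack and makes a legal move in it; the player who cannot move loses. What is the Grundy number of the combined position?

11

Stack A is a plain Nim stack of size 11, so its Grundy value is 11.
Grundy values for stack B (subtraction set {1, 2, 3, 4}):
g(0) = mex{} = 0
g(1) = mex{0} = 1
g(2) = mex{0,1} = 2
g(3) = mex{0,1,2} = 3
g(4) = mex{0,1,2,3} = 4
g(5) = mex{1,2,3,4} = 0
g(6) = mex{0,2,3,4} = 1
So g(6) = 1.
For stack C, compute g(0), g(1), … with moves {5, 6}:
k:     0  1  2  3  4  5  6  7  8
g(k):  0  0  0  0  0  1  1  1  1
So g(8) = 1.
By the Sprague-Grundy theorem, the Grundy value of a sum of independent games is the XOR of the component values.
Combined value = 11 ⊕ 1 ⊕ 1 = 11.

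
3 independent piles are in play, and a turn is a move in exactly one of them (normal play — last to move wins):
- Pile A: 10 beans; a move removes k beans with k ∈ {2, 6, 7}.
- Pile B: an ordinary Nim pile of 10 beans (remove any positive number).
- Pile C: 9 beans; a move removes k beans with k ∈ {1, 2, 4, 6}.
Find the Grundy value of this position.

Grundy values for pile A (subtraction set {2, 6, 7}):
g(0) = mex{} = 0
g(1) = mex{} = 0
g(2) = mex{0} = 1
g(3) = mex{0} = 1
g(4) = mex{1} = 0
g(5) = mex{1} = 0
g(6) = mex{0} = 1
g(7) = mex{0} = 1
g(8) = mex{0,1} = 2
g(9) = mex{1} = 0
g(10) = mex{0,1,2} = 3
So g(10) = 3.
Pile B is a plain Nim pile of size 10, so its Grundy value is 10.
For pile C, compute g(0), g(1), … with moves {1, 2, 4, 6}:
k:     0  1  2  3  4  5  6  7  8  9
g(k):  0  1  2  0  1  2  3  4  0  1
So g(9) = 1.
By the Sprague-Grundy theorem, the Grundy value of a sum of independent games is the XOR of the component values.
Combined value = 3 ⊕ 10 ⊕ 1 = 8.

8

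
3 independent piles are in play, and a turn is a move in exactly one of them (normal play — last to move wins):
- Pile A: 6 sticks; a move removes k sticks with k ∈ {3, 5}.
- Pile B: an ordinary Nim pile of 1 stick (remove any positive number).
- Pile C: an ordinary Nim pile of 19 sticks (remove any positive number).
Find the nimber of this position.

16

Grundy values for pile A (subtraction set {3, 5}):
k:     0  1  2  3  4  5  6
g(k):  0  0  0  1  1  1  2
So g(6) = 2.
Pile B is a plain Nim pile of size 1, so its Grundy value is 1.
Pile C is a plain Nim pile of size 19, so its Grundy value is 19.
By the Sprague-Grundy theorem, the Grundy value of a sum of independent games is the XOR of the component values.
Combined value = 2 XOR 1 XOR 19 = 16.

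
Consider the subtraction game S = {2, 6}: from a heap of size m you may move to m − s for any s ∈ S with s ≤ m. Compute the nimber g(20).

Compute g(0), g(1), … for moves {2, 6}:
k:     0  1  2  3  4  5  6  7  8  9 10 11 12 13 14 15 16 17 18 19 20
g(k):  0  0  1  1  0  0  1  1  0  0  1  1  0  0  1  1  0  0  1  1  0
So g(20) = 0.

0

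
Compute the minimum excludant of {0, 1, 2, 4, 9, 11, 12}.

The values 0, 1, 2 are all present; 3 is the first non-negative integer missing from the set.

3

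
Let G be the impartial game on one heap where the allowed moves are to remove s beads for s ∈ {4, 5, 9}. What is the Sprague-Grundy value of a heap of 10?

2

Compute g(0), g(1), … for moves {4, 5, 9}:
k:     0  1  2  3  4  5  6  7  8  9 10
g(k):  0  0  0  0  1  1  1  1  2  2  2
So g(10) = 2.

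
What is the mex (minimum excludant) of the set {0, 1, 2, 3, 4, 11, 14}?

5

The values 0, 1, 2, 3, 4 are all present; 5 is the first non-negative integer missing from the set.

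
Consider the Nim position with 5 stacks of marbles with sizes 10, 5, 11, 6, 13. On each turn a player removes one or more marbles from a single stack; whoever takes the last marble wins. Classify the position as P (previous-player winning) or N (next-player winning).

N-position

In binary:
  1010  (10)
  0101  (5)
  1011  (11)
  0110  (6)
  1101  (13)
  ----
  1111  (15)
The nim-sum is 15 ≠ 0, so this is an N-position: the player to move can win.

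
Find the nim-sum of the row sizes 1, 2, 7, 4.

Nim-sum: 1 XOR 2 XOR 7 XOR 4 = 0.

0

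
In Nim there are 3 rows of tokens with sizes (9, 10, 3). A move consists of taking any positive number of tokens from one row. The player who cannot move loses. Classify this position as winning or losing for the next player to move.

Nim-sum: 9 XOR 10 XOR 3 = 0.
The nim-sum is 0, so this is a P-position: the player to move is in a losing position under optimal play.

Losing position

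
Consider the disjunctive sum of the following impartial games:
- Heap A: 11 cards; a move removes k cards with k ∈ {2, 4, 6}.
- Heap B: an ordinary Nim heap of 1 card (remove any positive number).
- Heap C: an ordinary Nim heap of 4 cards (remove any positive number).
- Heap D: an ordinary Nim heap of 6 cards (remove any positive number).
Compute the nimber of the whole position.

2

Grundy values for heap A (subtraction set {2, 4, 6}):
g(0) = mex{} = 0
g(1) = mex{} = 0
g(2) = mex{0} = 1
g(3) = mex{0} = 1
g(4) = mex{0,1} = 2
g(5) = mex{0,1} = 2
g(6) = mex{0,1,2} = 3
g(7) = mex{0,1,2} = 3
g(8) = mex{1,2,3} = 0
g(9) = mex{1,2,3} = 0
g(10) = mex{0,2,3} = 1
g(11) = mex{0,2,3} = 1
So g(11) = 1.
Heap B is a plain Nim heap of size 1, so its Grundy value is 1.
Heap C is a plain Nim heap of size 4, so its Grundy value is 4.
Heap D is a plain Nim heap of size 6, so its Grundy value is 6.
By the Sprague-Grundy theorem, the Grundy value of a sum of independent games is the XOR of the component values.
Combined value = 1 ⊕ 1 ⊕ 4 ⊕ 6 = 2.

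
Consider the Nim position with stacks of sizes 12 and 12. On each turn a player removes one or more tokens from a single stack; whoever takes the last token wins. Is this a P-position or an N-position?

P-position

Write each in binary and XOR column by column:
  1100  (12)
  1100  (12)
  ----
  0000  (0)
The nim-sum is 0, so this is a P-position: the player to move is in a losing position under optimal play.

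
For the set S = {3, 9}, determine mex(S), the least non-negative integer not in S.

0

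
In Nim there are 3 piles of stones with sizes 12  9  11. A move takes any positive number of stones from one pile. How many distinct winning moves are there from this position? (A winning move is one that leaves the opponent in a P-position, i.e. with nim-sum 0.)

3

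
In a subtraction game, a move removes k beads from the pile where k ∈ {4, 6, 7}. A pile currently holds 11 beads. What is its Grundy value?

0

Build the Grundy sequence with g(k) = mex{g(k−s) : s ∈ {4, 6, 7}, s ≤ k}:
g(0) = mex{} = 0
g(1) = mex{} = 0
g(2) = mex{} = 0
g(3) = mex{} = 0
g(4) = mex{0} = 1
g(5) = mex{0} = 1
g(6) = mex{0} = 1
g(7) = mex{0} = 1
g(8) = mex{0,1} = 2
g(9) = mex{0,1} = 2
g(10) = mex{0,1} = 2
g(11) = mex{1} = 0
So g(11) = 0.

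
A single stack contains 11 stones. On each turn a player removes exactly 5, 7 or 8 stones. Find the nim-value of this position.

Compute g(0), g(1), … for moves {5, 7, 8}:
g(0) = mex{} = 0
g(1) = mex{} = 0
g(2) = mex{} = 0
g(3) = mex{} = 0
g(4) = mex{} = 0
g(5) = mex{0} = 1
g(6) = mex{0} = 1
g(7) = mex{0} = 1
g(8) = mex{0} = 1
g(9) = mex{0} = 1
g(10) = mex{0,1} = 2
g(11) = mex{0,1} = 2
So g(11) = 2.

2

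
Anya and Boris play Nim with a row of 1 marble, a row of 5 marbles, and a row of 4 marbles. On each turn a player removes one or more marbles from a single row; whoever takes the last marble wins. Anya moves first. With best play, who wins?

Boris wins

Compute the nim-sum pairwise:
1 XOR 5 = 4
4 XOR 4 = 0
The nim-sum is 0, so this is a P-position: the player to move is in a losing position under optimal play; Anya is about to move from it and so loses — Boris wins.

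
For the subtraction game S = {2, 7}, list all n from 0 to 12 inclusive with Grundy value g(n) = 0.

0, 1, 4, 5, 9, 10

Compute g(0), g(1), … for moves {2, 7}:
k:     0  1  2  3  4  5  6  7  8  9 10 11 12
g(k):  0  0  1  1  0  0  1  1  2  0  0  1  1
The P-positions (g = 0) in 0..12 are 0, 1, 4, 5, 9, 10.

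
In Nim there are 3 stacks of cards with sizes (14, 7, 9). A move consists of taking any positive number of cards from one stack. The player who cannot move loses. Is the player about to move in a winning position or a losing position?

Bitwise XOR of the heap sizes:
  1110  (14)
  0111  (7)
  1001  (9)
  ----
  0000  (0)
The nim-sum is 0, so this is a P-position: the player to move is in a losing position under optimal play.

Losing position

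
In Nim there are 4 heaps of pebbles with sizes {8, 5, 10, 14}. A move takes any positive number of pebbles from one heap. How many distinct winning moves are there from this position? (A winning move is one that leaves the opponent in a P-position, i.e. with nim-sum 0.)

3

Bitwise XOR of the heap sizes:
  1000  (8)
  0101  (5)
  1010  (10)
  1110  (14)
  ----
  1001  (9)
The overall nim-sum is X = 9. A heap of size p has a winning move iff p XOR X < p (reduce it to p XOR X).
  8: 8 XOR 9 = 1 < 8 — winning move (to 1).
  5: 5 XOR 9 = 12 ≥ 5 — no move.
  10: 10 XOR 9 = 3 < 10 — winning move (to 3).
  14: 14 XOR 9 = 7 < 14 — winning move (to 7).
That gives 3 winning moves.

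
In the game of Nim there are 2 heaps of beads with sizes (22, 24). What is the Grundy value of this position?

14

Write each in binary and XOR column by column:
  10110  (22)
  11000  (24)
  -----
  01110  (14)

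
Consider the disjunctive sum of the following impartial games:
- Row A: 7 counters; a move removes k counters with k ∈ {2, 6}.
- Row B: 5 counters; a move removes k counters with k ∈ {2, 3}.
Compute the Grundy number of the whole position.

Build the Grundy sequence for row A with g(k) = mex{g(k−s) : s ∈ {2, 6}, s ≤ k}:
g(0) = mex{} = 0
g(1) = mex{} = 0
g(2) = mex{0} = 1
g(3) = mex{0} = 1
g(4) = mex{1} = 0
g(5) = mex{1} = 0
g(6) = mex{0} = 1
g(7) = mex{0} = 1
So g(7) = 1.
Grundy values for row B (subtraction set {2, 3}):
g(0) = mex{} = 0
g(1) = mex{} = 0
g(2) = mex{0} = 1
g(3) = mex{0} = 1
g(4) = mex{0,1} = 2
g(5) = mex{1} = 0
So g(5) = 0.
The value of a disjunctive sum is the nim-sum of the parts.
Combined value = 1 ⊕ 0 = 1.

1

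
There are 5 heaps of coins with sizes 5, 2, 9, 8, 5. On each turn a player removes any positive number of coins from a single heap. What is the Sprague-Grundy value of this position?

3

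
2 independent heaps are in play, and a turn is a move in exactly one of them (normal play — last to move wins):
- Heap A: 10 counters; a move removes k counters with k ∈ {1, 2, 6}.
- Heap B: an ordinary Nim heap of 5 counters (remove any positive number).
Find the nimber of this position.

5

For heap A, compute g(0), g(1), … with moves {1, 2, 6}:
g(0) = mex{} = 0
g(1) = mex{0} = 1
g(2) = mex{0,1} = 2
g(3) = mex{1,2} = 0
g(4) = mex{0,2} = 1
g(5) = mex{0,1} = 2
g(6) = mex{0,1,2} = 3
g(7) = mex{1,2,3} = 0
g(8) = mex{0,2,3} = 1
g(9) = mex{0,1} = 2
g(10) = mex{1,2} = 0
So g(10) = 0.
Heap B is a plain Nim heap of size 5, so its Grundy value is 5.
By the Sprague-Grundy theorem, the Grundy value of a sum of independent games is the XOR of the component values.
Combined value = 0 ⊕ 5 = 5.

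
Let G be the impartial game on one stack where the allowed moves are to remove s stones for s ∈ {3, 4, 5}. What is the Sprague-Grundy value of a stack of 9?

0

Build the Grundy sequence with g(k) = mex{g(k−s) : s ∈ {3, 4, 5}, s ≤ k}:
k:     0  1  2  3  4  5  6  7  8  9
g(k):  0  0  0  1  1  1  2  2  0  0
So g(9) = 0.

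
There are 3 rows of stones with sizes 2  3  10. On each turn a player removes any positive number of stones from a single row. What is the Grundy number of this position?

11

Nim-sum: 2 ^ 3 ^ 10 = 11.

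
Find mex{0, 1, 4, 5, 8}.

The values 0, 1 are all present; 2 is the first non-negative integer missing from the set.

2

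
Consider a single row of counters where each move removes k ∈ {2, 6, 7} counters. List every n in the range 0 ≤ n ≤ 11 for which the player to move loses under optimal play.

0, 1, 4, 5, 9

Build the Grundy sequence with g(k) = mex{g(k−s) : s ∈ {2, 6, 7}, s ≤ k}:
k:     0  1  2  3  4  5  6  7  8  9 10 11
g(k):  0  0  1  1  0  0  1  1  2  0  3  1
The P-positions (g = 0) in 0..11 are 0, 1, 4, 5, 9.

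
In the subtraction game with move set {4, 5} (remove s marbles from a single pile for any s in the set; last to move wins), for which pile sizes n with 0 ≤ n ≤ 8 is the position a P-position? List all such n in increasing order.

0, 1, 2, 3

Compute g(0), g(1), … for moves {4, 5}:
k:     0  1  2  3  4  5  6  7  8
g(k):  0  0  0  0  1  1  1  1  2
The P-positions (g = 0) in 0..8 are 0, 1, 2, 3.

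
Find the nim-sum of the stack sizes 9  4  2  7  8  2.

Compute the nim-sum pairwise:
9 XOR 4 = 13
13 XOR 2 = 15
15 XOR 7 = 8
8 XOR 8 = 0
0 XOR 2 = 2

2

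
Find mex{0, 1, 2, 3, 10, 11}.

The values 0, 1, 2, 3 are all present; 4 is the first non-negative integer missing from the set.

4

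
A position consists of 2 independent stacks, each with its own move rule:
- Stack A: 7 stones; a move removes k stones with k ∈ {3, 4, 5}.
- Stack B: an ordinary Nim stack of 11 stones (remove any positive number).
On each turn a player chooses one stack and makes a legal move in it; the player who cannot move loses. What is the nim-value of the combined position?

Grundy values for stack A (subtraction set {3, 4, 5}):
k:     0  1  2  3  4  5  6  7
g(k):  0  0  0  1  1  1  2  2
So g(7) = 2.
Stack B is a plain Nim stack of size 11, so its Grundy value is 11.
The value of a disjunctive sum is the nim-sum of the parts.
Combined value = 2 ⊕ 11 = 9.

9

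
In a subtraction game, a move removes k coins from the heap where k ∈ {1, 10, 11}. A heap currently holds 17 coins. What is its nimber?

3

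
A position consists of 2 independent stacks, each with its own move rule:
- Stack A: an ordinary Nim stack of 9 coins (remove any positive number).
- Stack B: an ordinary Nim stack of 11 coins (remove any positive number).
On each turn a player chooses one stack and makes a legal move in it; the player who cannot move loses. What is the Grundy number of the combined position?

Stack A is a plain Nim stack of size 9, so its Grundy value is 9.
Stack B is a plain Nim stack of size 11, so its Grundy value is 11.
By the Sprague-Grundy theorem, the Grundy value of a sum of independent games is the XOR of the component values.
Combined value = 9 ⊕ 11 = 2.

2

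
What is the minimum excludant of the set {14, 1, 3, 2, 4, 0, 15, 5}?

The values 0, 1, 2, 3, 4, 5 are all present; 6 is the first non-negative integer missing from the set.

6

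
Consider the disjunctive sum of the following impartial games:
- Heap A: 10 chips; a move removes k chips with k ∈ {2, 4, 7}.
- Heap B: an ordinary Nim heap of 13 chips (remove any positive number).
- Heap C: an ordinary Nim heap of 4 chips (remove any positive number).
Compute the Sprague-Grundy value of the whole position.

11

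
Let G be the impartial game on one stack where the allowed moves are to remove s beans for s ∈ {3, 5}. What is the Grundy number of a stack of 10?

0

Grundy values for subtraction set {3, 5}:
k:     0  1  2  3  4  5  6  7  8  9 10
g(k):  0  0  0  1  1  1  2  2  0  0  0
So g(10) = 0.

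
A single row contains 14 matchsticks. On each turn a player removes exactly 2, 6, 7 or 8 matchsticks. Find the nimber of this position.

0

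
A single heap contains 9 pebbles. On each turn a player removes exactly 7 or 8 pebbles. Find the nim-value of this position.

1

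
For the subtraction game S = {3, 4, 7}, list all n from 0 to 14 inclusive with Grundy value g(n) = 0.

0, 1, 2, 10, 11, 12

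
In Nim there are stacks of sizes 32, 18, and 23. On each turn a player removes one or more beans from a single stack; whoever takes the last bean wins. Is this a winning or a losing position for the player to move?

Nim-sum: 32 ^ 18 ^ 23 = 37.
The nim-sum is 37 ≠ 0, so this is an N-position: the player to move can win.

Winning position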